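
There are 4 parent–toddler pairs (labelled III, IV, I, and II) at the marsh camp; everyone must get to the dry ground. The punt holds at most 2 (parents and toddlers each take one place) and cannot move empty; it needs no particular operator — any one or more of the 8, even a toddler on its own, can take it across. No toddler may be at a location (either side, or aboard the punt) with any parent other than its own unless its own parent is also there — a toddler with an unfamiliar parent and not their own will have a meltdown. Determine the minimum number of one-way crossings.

Following every safe sequence of crossings from the start, the most of the 8 that can be at the dry ground as the punt arrives there on crossings 1, 3, 5 is 2, 3, 4 respectively; the best ever achieved is 4 of 8.
From crossing 7 on, no configuration arises that was not already reachable earlier: only 44 distinct safe configurations (who is on which side, and where the punt is) can ever be reached, none of them has everyone across, and every continuation just revisits them. So no valid plan exists.

impossible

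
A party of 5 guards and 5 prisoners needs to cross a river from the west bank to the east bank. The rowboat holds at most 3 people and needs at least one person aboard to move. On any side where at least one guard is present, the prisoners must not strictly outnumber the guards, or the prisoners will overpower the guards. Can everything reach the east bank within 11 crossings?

Yes — this plan uses 11 crossings (≤ 11):
1. 2 prisoners → the east bank.  (the west bank: 5G 3P; the east bank: 0G 2P)
2. 1 prisoner ← the west bank.  (the west bank: 5G 4P; the east bank: 0G 1P)
3. 3 prisoners → the east bank.  (the west bank: 5G 1P; the east bank: 0G 4P)
4. 1 prisoner ← the west bank.  (the west bank: 5G 2P; the east bank: 0G 3P)
5. 3 guards → the east bank.  (the west bank: 2G 2P; the east bank: 3G 3P)
6. 1 guard and 1 prisoner ← the west bank.  (the west bank: 3G 3P; the east bank: 2G 2P)
7. 3 guards → the east bank.  (the west bank: 0G 3P; the east bank: 5G 2P)
8. 1 prisoner ← the west bank.  (the west bank: 0G 4P; the east bank: 5G 1P)
9. 2 prisoners → the east bank.  (the west bank: 0G 2P; the east bank: 5G 3P)
10. 1 prisoner ← the west bank.  (the west bank: 0G 3P; the east bank: 5G 2P)
11. 3 prisoners → the east bank.  (the west bank: 0G 0P; the east bank: 5G 5P)

Yes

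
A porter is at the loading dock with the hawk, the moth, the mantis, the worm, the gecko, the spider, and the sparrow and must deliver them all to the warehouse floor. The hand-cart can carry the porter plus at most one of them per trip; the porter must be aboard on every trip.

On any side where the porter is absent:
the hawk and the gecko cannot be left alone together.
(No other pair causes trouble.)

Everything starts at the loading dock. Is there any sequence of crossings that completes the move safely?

1. Porter goes to the warehouse floor with the hawk.
2. Porter goes back to the loading dock alone.
3. Porter goes to the warehouse floor with the moth.
4. Porter goes back to the loading dock alone.
5. Porter goes to the warehouse floor with the mantis.
6. Porter goes back to the loading dock alone.
7. Porter goes to the warehouse floor with the worm.
8. Porter goes back to the loading dock alone.
9. Porter goes to the warehouse floor with the spider.
10. Porter goes back to the loading dock alone.
11. Porter goes to the warehouse floor with the sparrow.
12. Porter goes back to the loading dock alone.
13. Porter goes to the warehouse floor with the gecko.

Yes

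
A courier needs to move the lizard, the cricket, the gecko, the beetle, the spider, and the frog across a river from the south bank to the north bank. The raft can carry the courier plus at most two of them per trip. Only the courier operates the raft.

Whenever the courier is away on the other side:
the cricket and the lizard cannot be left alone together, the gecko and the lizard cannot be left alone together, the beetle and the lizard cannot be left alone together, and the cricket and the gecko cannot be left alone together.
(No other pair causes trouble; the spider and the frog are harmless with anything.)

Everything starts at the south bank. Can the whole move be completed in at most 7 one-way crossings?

No

Counting alone: the courier can take at most 2 across per trip to the north bank, so moving all 6 needs at least 3 loaded trips out, with a return between consecutive ones — at least 5 crossings.
The safety rule pushes this higher. Following every safe sequence of crossings, the most of the 6 that can be at the north bank as the raft arrives there on crossings 5, 7 is 4, 5 respectively — never all 6.
So the move cannot be finished within 7 crossings. (The shortest complete plan takes 9:)
1. Courier goes to the north bank with the cricket and the lizard.
2. Courier goes back to the south bank with the lizard.
3. Courier goes to the north bank with the beetle and the lizard.
4. Courier goes back to the south bank with the lizard.
5. Courier goes to the north bank with the lizard and the spider.
6. Courier goes back to the south bank with the lizard.
7. Courier goes to the north bank with the frog and the lizard.
8. Courier goes back to the south bank with the lizard.
9. Courier goes to the north bank with the gecko and the lizard.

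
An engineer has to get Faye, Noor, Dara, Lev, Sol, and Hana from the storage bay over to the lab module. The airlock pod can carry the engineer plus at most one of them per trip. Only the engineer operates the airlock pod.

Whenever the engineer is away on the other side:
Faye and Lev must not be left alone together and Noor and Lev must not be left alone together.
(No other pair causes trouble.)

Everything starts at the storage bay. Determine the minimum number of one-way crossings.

13

Counting alone: the engineer can take at most 1 across per trip to the lab module, so moving all 6 needs at least 6 loaded trips out, with a return between consecutive ones — at least 11 crossings.
The safety rule pushes this higher. Following every safe sequence of crossings, the most of the 6 that can be at the lab module as the airlock pod arrives there on crossing 11 is 5 — never all 6.
So no plan with fewer than 13 crossings exists, and this one achieves 13:
1. Engineer goes to the lab module with Lev.  [the storage bay: Dara, Faye, Hana, Noor, Sol | the lab module: Lev]
2. Engineer goes back to the storage bay alone.  [the storage bay: Dara, Faye, Hana, Noor, Sol | the lab module: Lev]
3. Engineer goes to the lab module with Faye.  [the storage bay: Dara, Hana, Noor, Sol | the lab module: Faye, Lev]
4. Engineer goes back to the storage bay with Lev.  [the storage bay: Dara, Hana, Lev, Noor, Sol | the lab module: Faye]
5. Engineer goes to the lab module with Noor.  [the storage bay: Dara, Hana, Lev, Sol | the lab module: Faye, Noor]
6. Engineer goes back to the storage bay alone.  [the storage bay: Dara, Hana, Lev, Sol | the lab module: Faye, Noor]
7. Engineer goes to the lab module with Dara.  [the storage bay: Hana, Lev, Sol | the lab module: Dara, Faye, Noor]
8. Engineer goes back to the storage bay alone.  [the storage bay: Hana, Lev, Sol | the lab module: Dara, Faye, Noor]
9. Engineer goes to the lab module with Sol.  [the storage bay: Hana, Lev | the lab module: Dara, Faye, Noor, Sol]
10. Engineer goes back to the storage bay alone.  [the storage bay: Hana, Lev | the lab module: Dara, Faye, Noor, Sol]
11. Engineer goes to the lab module with Hana.  [the storage bay: Lev | the lab module: Dara, Faye, Hana, Noor, Sol]
12. Engineer goes back to the storage bay alone.  [the storage bay: Lev | the lab module: Dara, Faye, Hana, Noor, Sol]
13. Engineer goes to the lab module with Lev.  [the storage bay: — | the lab module: Dara, Faye, Hana, Lev, Noor, Sol]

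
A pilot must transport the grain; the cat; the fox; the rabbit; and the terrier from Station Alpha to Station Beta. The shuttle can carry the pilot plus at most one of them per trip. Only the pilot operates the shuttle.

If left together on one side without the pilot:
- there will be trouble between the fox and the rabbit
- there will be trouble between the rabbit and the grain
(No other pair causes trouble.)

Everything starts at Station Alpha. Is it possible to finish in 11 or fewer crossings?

Yes — this plan uses 11 crossings (≤ 11):
1. Pilot goes to Station Beta with the rabbit.
2. Pilot goes back to Station Alpha alone.
3. Pilot goes to Station Beta with the grain.
4. Pilot goes back to Station Alpha with the rabbit.
5. Pilot goes to Station Beta with the fox.
6. Pilot goes back to Station Alpha alone.
7. Pilot goes to Station Beta with the cat.
8. Pilot goes back to Station Alpha alone.
9. Pilot goes to Station Beta with the terrier.
10. Pilot goes back to Station Alpha alone.
11. Pilot goes to Station Beta with the rabbit.

Yes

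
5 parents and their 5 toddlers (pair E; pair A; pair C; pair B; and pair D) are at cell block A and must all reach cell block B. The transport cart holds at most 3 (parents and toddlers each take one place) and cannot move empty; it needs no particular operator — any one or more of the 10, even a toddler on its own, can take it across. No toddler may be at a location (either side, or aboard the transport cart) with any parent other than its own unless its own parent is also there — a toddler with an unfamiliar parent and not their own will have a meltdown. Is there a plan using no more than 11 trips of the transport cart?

Yes — this plan uses 11 crossings (≤ 11):
1. parent E and toddler E cross → cell block B.
2. parent E crosses ← cell block A.
3. toddler A, toddler B, and toddler C cross → cell block B.
4. toddler E crosses ← cell block A.
5. parent A, parent B, and parent C cross → cell block B.
6. parent A and toddler A cross ← cell block A.
7. parent A, parent D, and parent E cross → cell block B.
8. toddler C crosses ← cell block A.
9. toddler A and toddler E cross → cell block B.
10. toddler E crosses ← cell block A.
11. toddler C, toddler D, and toddler E cross → cell block B.

Yes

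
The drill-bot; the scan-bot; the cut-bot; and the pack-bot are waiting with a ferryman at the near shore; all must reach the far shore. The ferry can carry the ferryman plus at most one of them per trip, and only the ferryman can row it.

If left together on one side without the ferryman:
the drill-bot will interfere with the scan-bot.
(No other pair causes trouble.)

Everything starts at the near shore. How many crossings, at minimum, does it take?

7

Counting alone: the ferryman can take at most 1 across per trip to the far shore, so moving all 4 needs at least 4 loaded trips out, with a return between consecutive ones — at least 7 crossings.
The plan below uses exactly 7 crossings, so it is optimal:
1. Ferryman goes to the far shore with the drill-bot.
2. Ferryman goes back to the near shore alone.
3. Ferryman goes to the far shore with the cut-bot.
4. Ferryman goes back to the near shore alone.
5. Ferryman goes to the far shore with the pack-bot.
6. Ferryman goes back to the near shore alone.
7. Ferryman goes to the far shore with the scan-bot.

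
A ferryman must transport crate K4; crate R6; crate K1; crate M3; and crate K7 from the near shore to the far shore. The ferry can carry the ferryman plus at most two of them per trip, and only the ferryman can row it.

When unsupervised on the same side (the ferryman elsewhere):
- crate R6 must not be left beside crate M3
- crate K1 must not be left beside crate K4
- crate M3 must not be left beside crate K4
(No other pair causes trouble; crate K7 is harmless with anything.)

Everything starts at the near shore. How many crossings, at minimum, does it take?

Counting alone: the ferryman can take at most 2 across per trip to the far shore, so moving all 5 needs at least 3 loaded trips out, with a return between consecutive ones — at least 5 crossings.
The plan below uses exactly 5 crossings, so it is optimal:
1. Ferryman goes to the far shore with crate K4 and crate R6.  [the near shore: crate K1, crate K7, crate M3 | the far shore: crate K4, crate R6]
2. Ferryman goes back to the near shore alone.  [the near shore: crate K1, crate K7, crate M3 | the far shore: crate K4, crate R6]
3. Ferryman goes to the far shore with crate K7.  [the near shore: crate K1, crate M3 | the far shore: crate K4, crate K7, crate R6]
4. Ferryman goes back to the near shore alone.  [the near shore: crate K1, crate M3 | the far shore: crate K4, crate K7, crate R6]
5. Ferryman goes to the far shore with crate K1 and crate M3.  [the near shore: — | the far shore: crate K1, crate K4, crate K7, crate M3, crate R6]

5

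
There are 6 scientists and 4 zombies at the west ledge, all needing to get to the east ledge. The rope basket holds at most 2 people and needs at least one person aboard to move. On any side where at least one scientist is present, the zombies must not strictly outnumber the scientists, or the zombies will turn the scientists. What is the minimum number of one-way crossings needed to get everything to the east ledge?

Counting alone: each trip to the east ledge takes at most 2 across and each return brings at least 1 back, so after t trips out (and t−1 returns) at most 2t − (t−1) of the 10 are across; that first reaches 10 at t = 9, so at least 17 crossings are needed.
The plan below uses exactly 17 crossings, so it is optimal:
1. 2 zombies → the east ledge.  (the west ledge: 6S 2Z; the east ledge: 0S 2Z)
2. 1 zombie ← the west ledge.  (the west ledge: 6S 3Z; the east ledge: 0S 1Z)
3. 2 zombies → the east ledge.  (the west ledge: 6S 1Z; the east ledge: 0S 3Z)
4. 1 zombie ← the west ledge.  (the west ledge: 6S 2Z; the east ledge: 0S 2Z)
5. 2 scientists → the east ledge.  (the west ledge: 4S 2Z; the east ledge: 2S 2Z)
6. 1 zombie ← the west ledge.  (the west ledge: 4S 3Z; the east ledge: 2S 1Z)
7. 1 scientist and 1 zombie → the east ledge.  (the west ledge: 3S 2Z; the east ledge: 3S 2Z)
8. 1 zombie ← the west ledge.  (the west ledge: 3S 3Z; the east ledge: 3S 1Z)
9. 2 zombies → the east ledge.  (the west ledge: 3S 1Z; the east ledge: 3S 3Z)
10. 1 zombie ← the west ledge.  (the west ledge: 3S 2Z; the east ledge: 3S 2Z)
11. 1 scientist and 1 zombie → the east ledge.  (the west ledge: 2S 1Z; the east ledge: 4S 3Z)
12. 1 zombie ← the west ledge.  (the west ledge: 2S 2Z; the east ledge: 4S 2Z)
13. 2 zombies → the east ledge.  (the west ledge: 2S 0Z; the east ledge: 4S 4Z)
14. 1 zombie ← the west ledge.  (the west ledge: 2S 1Z; the east ledge: 4S 3Z)
15. 1 scientist and 1 zombie → the east ledge.  (the west ledge: 1S 0Z; the east ledge: 5S 4Z)
16. 1 zombie ← the west ledge.  (the west ledge: 1S 1Z; the east ledge: 5S 3Z)
17. 1 scientist and 1 zombie → the east ledge.  (the west ledge: 0S 0Z; the east ledge: 6S 4Z)

17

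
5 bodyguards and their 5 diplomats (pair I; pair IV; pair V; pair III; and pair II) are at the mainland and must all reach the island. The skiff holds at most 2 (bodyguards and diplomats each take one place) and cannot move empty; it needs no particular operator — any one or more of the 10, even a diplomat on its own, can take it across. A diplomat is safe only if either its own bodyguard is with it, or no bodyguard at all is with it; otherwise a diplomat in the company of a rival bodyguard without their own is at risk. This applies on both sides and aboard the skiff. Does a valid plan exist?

No

Following every safe sequence of crossings from the start, the most of the 10 that can be at the island as the skiff arrives there on crossings 1, 3, 5, 7 is 2, 3, 4, 5 respectively; the best ever achieved is 5 of 10.
From crossing 9 on, no configuration arises that was not already reachable earlier: only 82 distinct safe configurations (who is on which side, and where the skiff is) can ever be reached, none of them has everyone across, and every continuation just revisits them. So no valid plan exists.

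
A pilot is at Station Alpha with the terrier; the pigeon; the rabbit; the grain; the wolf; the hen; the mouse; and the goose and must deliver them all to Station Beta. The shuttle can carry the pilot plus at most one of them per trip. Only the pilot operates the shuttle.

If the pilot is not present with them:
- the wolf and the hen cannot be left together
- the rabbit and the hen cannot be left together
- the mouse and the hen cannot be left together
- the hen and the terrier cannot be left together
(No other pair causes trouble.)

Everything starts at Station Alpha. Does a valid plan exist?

Following every safe sequence of crossings from the start, the most of the 8 that can be at Station Beta as the shuttle arrives there on crossings 1, 3, 5, 7, 9 is 1, 2, 3, 4, 5 respectively; the best ever achieved is 5 of 8.
From crossing 11 on, no configuration arises that was not already reachable earlier: only 88 distinct safe configurations (who is on which side, and where the shuttle is) can ever be reached, none of them has everyone across, and every continuation just revisits them. So no valid plan exists.

No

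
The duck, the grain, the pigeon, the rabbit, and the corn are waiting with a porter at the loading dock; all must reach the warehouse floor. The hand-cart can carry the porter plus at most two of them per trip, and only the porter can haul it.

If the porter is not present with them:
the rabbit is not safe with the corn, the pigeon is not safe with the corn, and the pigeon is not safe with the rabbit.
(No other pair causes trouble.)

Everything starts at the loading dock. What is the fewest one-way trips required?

Counting alone: the porter can take at most 2 across per trip to the warehouse floor, so moving all 5 needs at least 3 loaded trips out, with a return between consecutive ones — at least 5 crossings.
The safety rule pushes this higher. Following every safe sequence of crossings, the most of the 5 that can be at the warehouse floor as the hand-cart arrives there on crossing 5 is 4 — never all 5.
So no plan with fewer than 7 crossings exists, and this one achieves 7:
1. Porter goes to the warehouse floor with the pigeon and the rabbit.
2. Porter goes back to the loading dock with the pigeon.
3. Porter goes to the warehouse floor with the duck and the pigeon.
4. Porter goes back to the loading dock with the pigeon.
5. Porter goes to the warehouse floor with the grain and the pigeon.
6. Porter goes back to the loading dock with the pigeon.
7. Porter goes to the warehouse floor with the corn and the pigeon.

7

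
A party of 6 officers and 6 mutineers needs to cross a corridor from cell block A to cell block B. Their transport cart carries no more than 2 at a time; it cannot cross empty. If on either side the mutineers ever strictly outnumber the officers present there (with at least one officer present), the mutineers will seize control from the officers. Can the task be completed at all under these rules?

No

Following every safe sequence of crossings from the start, the most of the 12 that can be at cell block B as the transport cart arrives there on crossings 1, 3, 5, 7, 9 is 2, 3, 4, 5, 6 respectively; the best ever achieved is 6 of 12.
From crossing 11 on, no configuration arises that was not already reachable earlier: only 15 distinct safe configurations (who is on which side, and where the transport cart is) can ever be reached, none of them has everyone across, and every continuation just revisits them. They are: 0 officers + 0 mutineers across (transport cart back at the start); 0 officers + 1 mutineer across (transport cart there); 0 officers + 1 mutineer across (transport cart back at the start); 0 officers + 2 mutineers across (transport cart there); 0 officers + 2 mutineers across (transport cart back at the start); 0 officers + 3 mutineers across (transport cart there); 0 officers + 3 mutineers across (transport cart back at the start); 0 officers + 4 mutineers across (transport cart there); 0 officers + 4 mutineers across (transport cart back at the start); 0 officers + 5 mutineers across (transport cart there); 0 officers + 5 mutineers across (transport cart back at the start); 0 officers + 6 mutineers across (transport cart there); 1 officer + 1 mutineer across (transport cart there); 1 officer + 1 mutineer across (transport cart back at the start); 2 officers + 2 mutineers across (transport cart there). So no valid plan exists.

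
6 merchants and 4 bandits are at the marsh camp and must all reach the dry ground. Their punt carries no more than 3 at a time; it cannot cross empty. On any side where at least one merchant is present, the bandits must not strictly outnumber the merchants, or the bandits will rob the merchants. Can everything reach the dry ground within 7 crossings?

Counting alone: each trip to the dry ground takes at most 3 across and each return brings at least 1 back, so after t trips out (and t−1 returns) at most 3t − (t−1) of the 10 are across; that first reaches 10 at t = 5, so at least 9 crossings are needed.
Since 7 < 9, 7 crossings cannot be enough. (The shortest complete plan in fact takes 9:)
1. 2 bandits → the dry ground.  (the marsh camp: 6M 2B; the dry ground: 0M 2B)
2. 1 bandit ← the marsh camp.  (the marsh camp: 6M 3B; the dry ground: 0M 1B)
3. 3 bandits → the dry ground.  (the marsh camp: 6M 0B; the dry ground: 0M 4B)
4. 1 bandit ← the marsh camp.  (the marsh camp: 6M 1B; the dry ground: 0M 3B)
5. 3 merchants → the dry ground.  (the marsh camp: 3M 1B; the dry ground: 3M 3B)
6. 1 bandit ← the marsh camp.  (the marsh camp: 3M 2B; the dry ground: 3M 2B)
7. 1 merchant and 2 bandits → the dry ground.  (the marsh camp: 2M 0B; the dry ground: 4M 4B)
8. 1 bandit ← the marsh camp.  (the marsh camp: 2M 1B; the dry ground: 4M 3B)
9. 2 merchants and 1 bandit → the dry ground.  (the marsh camp: 0M 0B; the dry ground: 6M 4B)

No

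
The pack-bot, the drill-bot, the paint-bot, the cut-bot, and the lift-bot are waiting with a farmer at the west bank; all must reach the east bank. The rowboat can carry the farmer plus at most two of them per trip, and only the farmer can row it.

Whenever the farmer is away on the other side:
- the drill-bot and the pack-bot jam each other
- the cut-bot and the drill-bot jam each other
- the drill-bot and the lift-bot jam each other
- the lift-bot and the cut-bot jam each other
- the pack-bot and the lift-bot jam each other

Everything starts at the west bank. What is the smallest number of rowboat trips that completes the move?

Counting alone: the farmer can take at most 2 across per trip to the east bank, so moving all 5 needs at least 3 loaded trips out, with a return between consecutive ones — at least 5 crossings.
The safety rule pushes this higher. Following every safe sequence of crossings, the most of the 5 that can be at the east bank as the rowboat arrives there on crossing 5 is 4 — never all 5.
So no plan with fewer than 7 crossings exists, and this one achieves 7:
1. Farmer goes to the east bank with the drill-bot and the lift-bot.  [the west bank: the cut-bot, the pack-bot, the paint-bot | the east bank: the drill-bot, the lift-bot]
2. Farmer goes back to the west bank with the drill-bot.  [the west bank: the cut-bot, the drill-bot, the pack-bot, the paint-bot | the east bank: the lift-bot]
3. Farmer goes to the east bank with the cut-bot and the pack-bot.  [the west bank: the drill-bot, the paint-bot | the east bank: the cut-bot, the lift-bot, the pack-bot]
4. Farmer goes back to the west bank with the lift-bot.  [the west bank: the drill-bot, the lift-bot, the paint-bot | the east bank: the cut-bot, the pack-bot]
5. Farmer goes to the east bank with the drill-bot and the paint-bot.  [the west bank: the lift-bot | the east bank: the cut-bot, the drill-bot, the pack-bot, the paint-bot]
6. Farmer goes back to the west bank with the drill-bot.  [the west bank: the drill-bot, the lift-bot | the east bank: the cut-bot, the pack-bot, the paint-bot]
7. Farmer goes to the east bank with the drill-bot and the lift-bot.  [the west bank: — | the east bank: the cut-bot, the drill-bot, the lift-bot, the pack-bot, the paint-bot]

7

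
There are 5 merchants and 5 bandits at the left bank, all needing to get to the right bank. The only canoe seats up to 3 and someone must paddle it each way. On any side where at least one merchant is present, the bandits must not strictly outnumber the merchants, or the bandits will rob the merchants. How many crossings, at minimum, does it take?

11

Counting alone: each trip to the right bank takes at most 3 across and each return brings at least 1 back, so after t trips out (and t−1 returns) at most 3t − (t−1) of the 10 are across; that first reaches 10 at t = 5, so at least 9 crossings are needed.
The safety rule pushes this higher. Following every safe sequence of crossings, the most of the 10 that can be at the right bank as the canoe arrives there on crossing 9 is 9 — never all 10.
So no plan with fewer than 11 crossings exists, and this one achieves 11:
1. 2 bandits → the right bank.  (the left bank: 5M 3B; the right bank: 0M 2B)
2. 1 bandit ← the left bank.  (the left bank: 5M 4B; the right bank: 0M 1B)
3. 3 bandits → the right bank.  (the left bank: 5M 1B; the right bank: 0M 4B)
4. 1 bandit ← the left bank.  (the left bank: 5M 2B; the right bank: 0M 3B)
5. 3 merchants → the right bank.  (the left bank: 2M 2B; the right bank: 3M 3B)
6. 1 merchant and 1 bandit ← the left bank.  (the left bank: 3M 3B; the right bank: 2M 2B)
7. 3 merchants → the right bank.  (the left bank: 0M 3B; the right bank: 5M 2B)
8. 1 bandit ← the left bank.  (the left bank: 0M 4B; the right bank: 5M 1B)
9. 2 bandits → the right bank.  (the left bank: 0M 2B; the right bank: 5M 3B)
10. 1 bandit ← the left bank.  (the left bank: 0M 3B; the right bank: 5M 2B)
11. 3 bandits → the right bank.  (the left bank: 0M 0B; the right bank: 5M 5B)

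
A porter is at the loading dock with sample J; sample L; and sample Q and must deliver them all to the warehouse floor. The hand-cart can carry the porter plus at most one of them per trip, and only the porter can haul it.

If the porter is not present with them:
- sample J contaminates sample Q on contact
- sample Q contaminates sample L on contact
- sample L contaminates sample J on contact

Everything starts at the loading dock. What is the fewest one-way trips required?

impossible

Whatever the first load, the items left behind include a forbidden pair without the porter. No opening move is safe, so no plan exists.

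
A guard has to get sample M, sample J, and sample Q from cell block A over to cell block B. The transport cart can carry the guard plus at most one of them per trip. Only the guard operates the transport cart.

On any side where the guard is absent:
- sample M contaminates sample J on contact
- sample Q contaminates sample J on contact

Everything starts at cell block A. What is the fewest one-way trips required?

7

Counting alone: the guard can take at most 1 across per trip to cell block B, so moving all 3 needs at least 3 loaded trips out, with a return between consecutive ones — at least 5 crossings.
The safety rule pushes this higher. Following every safe sequence of crossings, the most of the 3 that can be at cell block B as the transport cart arrives there on crossing 5 is 2 — never all 3.
So no plan with fewer than 7 crossings exists, and this one achieves 7:
1. Guard goes to cell block B with sample J.  [cell block A: sample M, sample Q | cell block B: sample J]
2. Guard goes back to cell block A alone.  [cell block A: sample M, sample Q | cell block B: sample J]
3. Guard goes to cell block B with sample M.  [cell block A: sample Q | cell block B: sample J, sample M]
4. Guard goes back to cell block A with sample J.  [cell block A: sample J, sample Q | cell block B: sample M]
5. Guard goes to cell block B with sample Q.  [cell block A: sample J | cell block B: sample M, sample Q]
6. Guard goes back to cell block A alone.  [cell block A: sample J | cell block B: sample M, sample Q]
7. Guard goes to cell block B with sample J.  [cell block A: — | cell block B: sample J, sample M, sample Q]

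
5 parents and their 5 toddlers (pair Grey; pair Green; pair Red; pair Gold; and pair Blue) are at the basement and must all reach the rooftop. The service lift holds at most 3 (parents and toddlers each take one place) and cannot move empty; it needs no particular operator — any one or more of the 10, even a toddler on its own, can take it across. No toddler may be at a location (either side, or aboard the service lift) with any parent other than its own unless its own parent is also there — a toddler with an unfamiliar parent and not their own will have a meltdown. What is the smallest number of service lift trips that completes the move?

11

Counting alone: each trip to the rooftop takes at most 3 across and each return brings at least 1 back, so after t trips out (and t−1 returns) at most 3t − (t−1) of the 10 are across; that first reaches 10 at t = 5, so at least 9 crossings are needed.
The safety rule pushes this higher. Following every safe sequence of crossings, the most of the 10 that can be at the rooftop as the service lift arrives there on crossing 9 is 9 — never all 10.
So no plan with fewer than 11 crossings exists, and this one achieves 11:
1. parent Grey and toddler Grey cross → the rooftop.
2. parent Grey crosses ← the basement.
3. toddler Gold, toddler Green, and toddler Red cross → the rooftop.
4. toddler Grey crosses ← the basement.
5. parent Gold, parent Green, and parent Red cross → the rooftop.
6. parent Green and toddler Green cross ← the basement.
7. parent Blue, parent Green, and parent Grey cross → the rooftop.
8. toddler Red crosses ← the basement.
9. toddler Green and toddler Grey cross → the rooftop.
10. toddler Grey crosses ← the basement.
11. toddler Blue, toddler Grey, and toddler Red cross → the rooftop.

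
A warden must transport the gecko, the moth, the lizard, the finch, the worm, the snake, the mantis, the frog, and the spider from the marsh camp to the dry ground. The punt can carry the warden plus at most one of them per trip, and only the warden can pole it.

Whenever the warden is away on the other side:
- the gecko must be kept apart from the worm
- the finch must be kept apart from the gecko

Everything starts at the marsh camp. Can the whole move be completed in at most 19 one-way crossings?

Yes

Yes — this plan uses 19 crossings (≤ 19):
1. Warden goes to the dry ground with the gecko.  [the marsh camp: the finch, the frog, the lizard, the mantis, the moth, the snake, the spider, the worm | the dry ground: the gecko]
2. Warden goes back to the marsh camp alone.  [the marsh camp: the finch, the frog, the lizard, the mantis, the moth, the snake, the spider, the worm | the dry ground: the gecko]
3. Warden goes to the dry ground with the moth.  [the marsh camp: the finch, the frog, the lizard, the mantis, the snake, the spider, the worm | the dry ground: the gecko, the moth]
4. Warden goes back to the marsh camp alone.  [the marsh camp: the finch, the frog, the lizard, the mantis, the snake, the spider, the worm | the dry ground: the gecko, the moth]
5. Warden goes to the dry ground with the lizard.  [the marsh camp: the finch, the frog, the mantis, the snake, the spider, the worm | the dry ground: the gecko, the lizard, the moth]
6. Warden goes back to the marsh camp alone.  [the marsh camp: the finch, the frog, the mantis, the snake, the spider, the worm | the dry ground: the gecko, the lizard, the moth]
7. Warden goes to the dry ground with the finch.  [the marsh camp: the frog, the mantis, the snake, the spider, the worm | the dry ground: the finch, the gecko, the lizard, the moth]
8. Warden goes back to the marsh camp with the gecko.  [the marsh camp: the frog, the gecko, the mantis, the snake, the spider, the worm | the dry ground: the finch, the lizard, the moth]
9. Warden goes to the dry ground with the worm.  [the marsh camp: the frog, the gecko, the mantis, the snake, the spider | the dry ground: the finch, the lizard, the moth, the worm]
10. Warden goes back to the marsh camp alone.  [the marsh camp: the frog, the gecko, the mantis, the snake, the spider | the dry ground: the finch, the lizard, the moth, the worm]
11. Warden goes to the dry ground with the snake.  [the marsh camp: the frog, the gecko, the mantis, the spider | the dry ground: the finch, the lizard, the moth, the snake, the worm]
12. Warden goes back to the marsh camp alone.  [the marsh camp: the frog, the gecko, the mantis, the spider | the dry ground: the finch, the lizard, the moth, the snake, the worm]
13. Warden goes to the dry ground with the mantis.  [the marsh camp: the frog, the gecko, the spider | the dry ground: the finch, the lizard, the mantis, the moth, the snake, the worm]
14. Warden goes back to the marsh camp alone.  [the marsh camp: the frog, the gecko, the spider | the dry ground: the finch, the lizard, the mantis, the moth, the snake, the worm]
15. Warden goes to the dry ground with the frog.  [the marsh camp: the gecko, the spider | the dry ground: the finch, the frog, the lizard, the mantis, the moth, the snake, the worm]
16. Warden goes back to the marsh camp alone.  [the marsh camp: the gecko, the spider | the dry ground: the finch, the frog, the lizard, the mantis, the moth, the snake, the worm]
17. Warden goes to the dry ground with the spider.  [the marsh camp: the gecko | the dry ground: the finch, the frog, the lizard, the mantis, the moth, the snake, the spider, the worm]
18. Warden goes back to the marsh camp alone.  [the marsh camp: the gecko | the dry ground: the finch, the frog, the lizard, the mantis, the moth, the snake, the spider, the worm]
19. Warden goes to the dry ground with the gecko.  [the marsh camp: — | the dry ground: the finch, the frog, the gecko, the lizard, the mantis, the moth, the snake, the spider, the worm]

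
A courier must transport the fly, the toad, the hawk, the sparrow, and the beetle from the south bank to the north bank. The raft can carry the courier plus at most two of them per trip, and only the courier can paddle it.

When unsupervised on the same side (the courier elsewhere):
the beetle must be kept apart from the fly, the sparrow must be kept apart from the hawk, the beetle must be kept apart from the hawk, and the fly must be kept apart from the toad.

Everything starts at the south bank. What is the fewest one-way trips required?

7

Counting alone: the courier can take at most 2 across per trip to the north bank, so moving all 5 needs at least 3 loaded trips out, with a return between consecutive ones — at least 5 crossings.
The safety rule pushes this higher. Following every safe sequence of crossings, the most of the 5 that can be at the north bank as the raft arrives there on crossing 5 is 4 — never all 5.
So no plan with fewer than 7 crossings exists, and this one achieves 7:
1. Courier goes to the north bank with the fly and the hawk.
2. Courier goes back to the south bank alone.
3. Courier goes to the north bank with the toad.
4. Courier goes back to the south bank with the fly.
5. Courier goes to the north bank with the beetle and the sparrow.
6. Courier goes back to the south bank with the hawk.
7. Courier goes to the north bank with the fly and the hawk.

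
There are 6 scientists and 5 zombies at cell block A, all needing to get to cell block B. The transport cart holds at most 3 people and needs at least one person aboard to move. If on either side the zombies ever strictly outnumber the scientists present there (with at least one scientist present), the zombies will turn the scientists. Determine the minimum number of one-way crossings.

9

Counting alone: each trip to cell block B takes at most 3 across and each return brings at least 1 back, so after t trips out (and t−1 returns) at most 3t − (t−1) of the 11 are across; that first reaches 11 at t = 5, so at least 9 crossings are needed.
The plan below uses exactly 9 crossings, so it is optimal:
1. 3 zombies → cell block B.  (cell block A: 6S 2Z; cell block B: 0S 3Z)
2. 1 zombie ← cell block A.  (cell block A: 6S 3Z; cell block B: 0S 2Z)
3. 3 scientists → cell block B.  (cell block A: 3S 3Z; cell block B: 3S 2Z)
4. 1 scientist ← cell block A.  (cell block A: 4S 3Z; cell block B: 2S 2Z)
5. 2 scientists and 1 zombie → cell block B.  (cell block A: 2S 2Z; cell block B: 4S 3Z)
6. 1 scientist ← cell block A.  (cell block A: 3S 2Z; cell block B: 3S 3Z)
7. 2 scientists and 1 zombie → cell block B.  (cell block A: 1S 1Z; cell block B: 5S 4Z)
8. 1 scientist ← cell block A.  (cell block A: 2S 1Z; cell block B: 4S 4Z)
9. 2 scientists and 1 zombie → cell block B.  (cell block A: 0S 0Z; cell block B: 6S 5Z)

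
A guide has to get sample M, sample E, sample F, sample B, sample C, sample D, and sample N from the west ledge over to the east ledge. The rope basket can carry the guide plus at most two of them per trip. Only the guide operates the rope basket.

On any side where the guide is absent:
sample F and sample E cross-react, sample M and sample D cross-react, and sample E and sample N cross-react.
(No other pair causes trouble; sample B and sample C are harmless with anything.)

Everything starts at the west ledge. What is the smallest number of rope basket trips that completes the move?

Counting alone: the guide can take at most 2 across per trip to the east ledge, so moving all 7 needs at least 4 loaded trips out, with a return between consecutive ones — at least 7 crossings.
The plan below uses exactly 7 crossings, so it is optimal:
1. Guide goes to the east ledge with sample E and sample M.  [the west ledge: sample B, sample C, sample D, sample F, sample N | the east ledge: sample E, sample M]
2. Guide goes back to the west ledge alone.  [the west ledge: sample B, sample C, sample D, sample F, sample N | the east ledge: sample E, sample M]
3. Guide goes to the east ledge with sample B and sample F.  [the west ledge: sample C, sample D, sample N | the east ledge: sample B, sample E, sample F, sample M]
4. Guide goes back to the west ledge with sample E.  [the west ledge: sample C, sample D, sample E, sample N | the east ledge: sample B, sample F, sample M]
5. Guide goes to the east ledge with sample C and sample N.  [the west ledge: sample D, sample E | the east ledge: sample B, sample C, sample F, sample M, sample N]
6. Guide goes back to the west ledge alone.  [the west ledge: sample D, sample E | the east ledge: sample B, sample C, sample F, sample M, sample N]
7. Guide goes to the east ledge with sample D and sample E.  [the west ledge: — | the east ledge: sample B, sample C, sample D, sample E, sample F, sample M, sample N]

7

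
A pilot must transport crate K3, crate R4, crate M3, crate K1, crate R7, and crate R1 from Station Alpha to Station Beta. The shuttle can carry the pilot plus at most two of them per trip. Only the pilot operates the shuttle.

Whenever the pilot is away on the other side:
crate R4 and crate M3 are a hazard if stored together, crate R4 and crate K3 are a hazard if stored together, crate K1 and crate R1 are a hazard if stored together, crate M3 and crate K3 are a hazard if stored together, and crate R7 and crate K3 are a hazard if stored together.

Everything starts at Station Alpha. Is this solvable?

Whatever the first load, the items left behind include a forbidden pair without the pilot. No opening move is safe, so no plan exists.

No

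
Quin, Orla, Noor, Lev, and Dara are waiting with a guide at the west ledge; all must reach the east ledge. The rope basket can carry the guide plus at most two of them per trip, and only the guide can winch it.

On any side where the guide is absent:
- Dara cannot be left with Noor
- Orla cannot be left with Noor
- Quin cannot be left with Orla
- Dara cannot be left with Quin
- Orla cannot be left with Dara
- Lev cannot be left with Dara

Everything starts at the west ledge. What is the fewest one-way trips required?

7

Counting alone: the guide can take at most 2 across per trip to the east ledge, so moving all 5 needs at least 3 loaded trips out, with a return between consecutive ones — at least 5 crossings.
The safety rule pushes this higher. Following every safe sequence of crossings, the most of the 5 that can be at the east ledge as the rope basket arrives there on crossing 5 is 4 — never all 5.
So no plan with fewer than 7 crossings exists, and this one achieves 7:
1. Guide goes to the east ledge with Dara and Orla.  [the west ledge: Lev, Noor, Quin | the east ledge: Dara, Orla]
2. Guide goes back to the west ledge with Orla.  [the west ledge: Lev, Noor, Orla, Quin | the east ledge: Dara]
3. Guide goes to the east ledge with Noor and Quin.  [the west ledge: Lev, Orla | the east ledge: Dara, Noor, Quin]
4. Guide goes back to the west ledge with Dara.  [the west ledge: Dara, Lev, Orla | the east ledge: Noor, Quin]
5. Guide goes to the east ledge with Lev and Orla.  [the west ledge: Dara | the east ledge: Lev, Noor, Orla, Quin]
6. Guide goes back to the west ledge with Orla.  [the west ledge: Dara, Orla | the east ledge: Lev, Noor, Quin]
7. Guide goes to the east ledge with Dara and Orla.  [the west ledge: — | the east ledge: Dara, Lev, Noor, Orla, Quin]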